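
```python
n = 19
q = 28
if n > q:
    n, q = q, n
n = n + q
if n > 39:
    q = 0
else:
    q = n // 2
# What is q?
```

Trace:
`n = 19` → n = 19
`q = 28` → q = 28
`if n > q: ...` → n > q is False → no variable changes
`n = n + q` → n = 47
`if n > 39: ...` → n > 39 is True → q = 0
So q = 0

Answer: 0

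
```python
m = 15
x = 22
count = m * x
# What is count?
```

Trace:
`m = 15` → m = 15
`x = 22` → x = 22
`count = m * x` → count = 330
So count = 330

Answer: 330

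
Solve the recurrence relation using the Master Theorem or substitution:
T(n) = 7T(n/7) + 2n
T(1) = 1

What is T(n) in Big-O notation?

By Master Theorem: a=7, b=7, f(n)=2n. Since log_7(7) = 1 and f(n) = Θ(n^1), Case 2 applies. T(n) = O(n log n).

Answer: O(n log n)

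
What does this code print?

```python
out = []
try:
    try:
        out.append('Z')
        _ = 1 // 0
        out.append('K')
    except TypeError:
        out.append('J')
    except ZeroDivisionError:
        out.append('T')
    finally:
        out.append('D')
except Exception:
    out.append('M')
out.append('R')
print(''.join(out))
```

Execution trace: 'Z' (inner try body) → 'T' (inner except ZeroDivisionError) → 'D' (inner finally) → 'R' (after the try/except). Output: ZTDR

Answer: ZTDR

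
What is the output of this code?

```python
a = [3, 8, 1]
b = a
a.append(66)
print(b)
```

Key concept: basic list aliasing.
Step by step:
`a = [3, 8, 1]` → a = [3, 8, 1]
`b = a` → b = [3, 8, 1] (same object as a)
`a.append(66)` → a = [3, 8, 1, 66] (same object as b); b = [3, 8, 1, 66] (same object as a)
`print(b)` → prints [3, 8, 1, 66]

Answer: [3, 8, 1, 66]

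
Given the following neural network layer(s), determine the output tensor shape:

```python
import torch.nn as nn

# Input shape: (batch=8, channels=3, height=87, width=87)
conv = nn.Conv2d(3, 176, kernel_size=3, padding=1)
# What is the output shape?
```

Input: (8, 3, 87, 87) -> Output: (8, 176, 87, 87)

Answer: (8, 176, 87, 87)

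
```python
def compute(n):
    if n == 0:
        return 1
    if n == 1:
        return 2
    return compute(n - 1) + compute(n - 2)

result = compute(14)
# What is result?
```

Build up from base cases: compute(0)=1, compute(1)=2, compute(2)=3, compute(3)=5, compute(4)=8, compute(5)=13, compute(6)=21, ..., compute(14)=987

Answer: 987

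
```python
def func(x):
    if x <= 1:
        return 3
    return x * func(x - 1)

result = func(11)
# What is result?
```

func(11) = 11 * 10 * 9 * 8 * 7 * 6 * 5 * 4 * 3 * 2 * 3 = 119750400

Answer: 119750400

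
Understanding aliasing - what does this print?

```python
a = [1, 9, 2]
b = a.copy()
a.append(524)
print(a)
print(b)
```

Key concept: list.copy() creates independent copy.
Step by step:
`a = [1, 9, 2]` → a = [1, 9, 2]
`b = a.copy()` → b = [1, 9, 2]
`a.append(524)` → a = [1, 9, 2, 524]
`print(a)` → prints [1, 9, 2, 524]
`print(b)` → prints [1, 9, 2]

Answer:
[1, 9, 2, 524]
[1, 9, 2]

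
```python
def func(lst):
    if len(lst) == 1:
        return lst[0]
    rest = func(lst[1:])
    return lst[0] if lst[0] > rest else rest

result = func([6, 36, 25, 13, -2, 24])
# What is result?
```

Recursive max over [6, 36, 25, 13, -2, 24] = 36

Answer: 36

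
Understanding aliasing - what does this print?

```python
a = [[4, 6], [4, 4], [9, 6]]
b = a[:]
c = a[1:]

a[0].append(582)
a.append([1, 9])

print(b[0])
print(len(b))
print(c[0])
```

Key concept: slice with nested mutation.
Step by step:
`a = [[4, 6], [4, 4], [9, 6]]` → a = [[4, 6], [4, 4], [9, 6]]
`b = a[:]` → b = [[4, 6], [4, 4], [9, 6]]
`c = a[1:]` → c = [[4, 4], [9, 6]]
`a[0].append(582)` → a = [[4, 6, 582], [4, 4], [9, 6]]; b = [[4, 6, 582], [4, 4], [9, 6]]
`a.append([1, 9])` → a = [[4, 6, 582], [4, 4], [9, 6], [1, 9]]
`print(b[0])` → prints [4, 6, 582]
`print(len(b))` → prints 3
`print(c[0])` → prints [4, 4]

Answer:
[4, 6, 582]
3
[4, 4]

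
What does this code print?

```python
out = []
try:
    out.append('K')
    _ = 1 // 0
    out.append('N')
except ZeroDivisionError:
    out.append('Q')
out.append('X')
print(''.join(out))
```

Execution trace: 'K' (try body) → 'Q' (except ZeroDivisionError) → 'X' (after the try/except). Output: KQX

Answer: KQX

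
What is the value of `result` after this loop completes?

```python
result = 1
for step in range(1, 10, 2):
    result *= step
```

Product of 1, 3, 5, ... up to 9
`result` takes the values: 1 → 3 → 15 → 105 → 945

Answer: 945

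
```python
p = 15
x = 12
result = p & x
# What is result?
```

Trace:
`p = 15` → p = 15
`x = 12` → x = 12
`result = p & x` → result = 12
So result = 12

Answer: 12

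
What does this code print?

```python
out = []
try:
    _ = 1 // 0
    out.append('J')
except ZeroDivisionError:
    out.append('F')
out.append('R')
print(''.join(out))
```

Execution trace: 'F' (except ZeroDivisionError) → 'R' (after the try/except). Output: FR

Answer: FR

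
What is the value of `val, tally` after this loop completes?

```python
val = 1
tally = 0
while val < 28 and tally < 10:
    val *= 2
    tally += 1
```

Double until >= 28 or 10 iterations
`val, tally` takes the values: (1, 0) → (2, 0) → (2, 1) → (4, 1) → (4, 2) → (8, 2) → (8, 3) → (16, 3) → (16, 4) → (32, 4) → (32, 5)

Answer: 32, 5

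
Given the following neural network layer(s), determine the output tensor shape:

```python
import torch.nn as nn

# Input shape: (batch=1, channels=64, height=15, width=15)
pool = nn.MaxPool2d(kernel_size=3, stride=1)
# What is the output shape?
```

Input: (1, 64, 15, 15) -> Output: (1, 64, 13, 13)

Answer: (1, 64, 13, 13)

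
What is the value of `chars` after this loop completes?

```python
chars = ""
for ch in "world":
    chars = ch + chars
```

Reverse 'world'
`chars` takes the values: "" → "w" → "ow" → "row" → "lrow" → "dlrow"

Answer: "dlrow"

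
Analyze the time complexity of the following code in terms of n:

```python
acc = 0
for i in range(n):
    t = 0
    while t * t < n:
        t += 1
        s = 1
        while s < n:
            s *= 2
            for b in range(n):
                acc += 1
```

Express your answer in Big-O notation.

Each loop level contributes: n × √n × log n × n. Multiplying the contributions gives O(n^2√n log n).

Answer: O(n^2√n log n)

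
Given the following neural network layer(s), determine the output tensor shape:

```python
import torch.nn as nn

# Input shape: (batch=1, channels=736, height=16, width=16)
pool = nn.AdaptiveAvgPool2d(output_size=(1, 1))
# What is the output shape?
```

Input: (1, 736, 16, 16) -> Output: (1, 736, 1, 1)

Answer: (1, 736, 1, 1)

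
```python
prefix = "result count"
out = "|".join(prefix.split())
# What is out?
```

Trace:
`prefix = "result count"` → prefix = 'result count'
`out = "|".join(prefix.split())` → out = 'result|count'
So out = 'result|count'

Answer: 'result|count'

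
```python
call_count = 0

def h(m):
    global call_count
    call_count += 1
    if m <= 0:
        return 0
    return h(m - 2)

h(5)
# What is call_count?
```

Linear recursion stepping by 2: 4 calls from m=5 down to ≤0.

Answer: 4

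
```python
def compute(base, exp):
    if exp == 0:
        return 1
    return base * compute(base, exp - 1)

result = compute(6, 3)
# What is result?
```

compute(6, 3) = 6 * 6 * 6 = 216

Answer: 216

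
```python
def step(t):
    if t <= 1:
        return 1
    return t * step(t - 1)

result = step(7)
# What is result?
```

step(7) = 7 * 6 * 5 * 4 * 3 * 2 * 1 = 5040

Answer: 5040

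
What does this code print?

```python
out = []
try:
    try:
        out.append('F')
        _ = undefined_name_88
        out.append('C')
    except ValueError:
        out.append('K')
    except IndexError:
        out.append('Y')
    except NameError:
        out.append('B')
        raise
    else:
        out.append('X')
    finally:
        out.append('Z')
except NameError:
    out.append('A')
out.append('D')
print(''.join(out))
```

Execution trace: 'F' (inner try body) → 'B' (inner except NameError) → 'Z' (inner finally) → 'A' (outer except NameError) → 'D' (after the try/except). Output: FBZAD

Answer: FBZAD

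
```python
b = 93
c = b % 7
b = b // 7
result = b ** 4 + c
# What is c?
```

Trace:
`b = 93` → b = 93
`c = b % 7` → c = 2
`b = b // 7` → b = 13
`result = b ** 4 + c` → result = 28563
So c = 2

Answer: 2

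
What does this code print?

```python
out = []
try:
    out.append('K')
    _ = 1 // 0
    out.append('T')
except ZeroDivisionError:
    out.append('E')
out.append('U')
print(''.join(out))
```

Execution trace: 'K' (try body) → 'E' (except ZeroDivisionError) → 'U' (after the try/except). Output: KEU

Answer: KEU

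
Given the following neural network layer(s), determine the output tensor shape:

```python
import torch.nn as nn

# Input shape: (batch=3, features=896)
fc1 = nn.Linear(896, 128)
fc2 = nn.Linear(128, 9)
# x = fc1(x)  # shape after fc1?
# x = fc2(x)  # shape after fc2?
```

Input: (3, 896) -> after fc1: (3, 128) -> Output: (3, 9)

Answer: (3, 9)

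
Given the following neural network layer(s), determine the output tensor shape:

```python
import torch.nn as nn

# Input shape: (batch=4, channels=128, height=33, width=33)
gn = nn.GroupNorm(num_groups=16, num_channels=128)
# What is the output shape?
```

Input: (4, 128, 33, 33) -> Output: (4, 128, 33, 33)

Answer: (4, 128, 33, 33)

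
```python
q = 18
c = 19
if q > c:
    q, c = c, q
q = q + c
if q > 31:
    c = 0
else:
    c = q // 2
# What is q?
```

Trace:
`q = 18` → q = 18
`c = 19` → c = 19
`if q > c: ...` → q > c is False → no variable changes
`q = q + c` → q = 37
`if q > 31: ...` → q > 31 is True → c = 0
So q = 37

Answer: 37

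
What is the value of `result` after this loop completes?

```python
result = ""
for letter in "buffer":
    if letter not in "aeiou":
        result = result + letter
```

Remove vowels from 'buffer'
`result` takes the values: "" → "b" → "bf" → "bff" → "bffr"

Answer: "bffr"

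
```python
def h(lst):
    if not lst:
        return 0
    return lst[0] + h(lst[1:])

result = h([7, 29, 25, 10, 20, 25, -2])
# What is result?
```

7 + 29 + 25 + 10 + 20 + 25 + (-2) + 0 = 114

Answer: 114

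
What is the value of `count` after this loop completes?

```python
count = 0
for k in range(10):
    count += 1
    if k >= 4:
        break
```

Loop breaks when k reaches 4, count is 5
`count` takes the values: 0 → 1 → 2 → 3 → 4 → 5

Answer: 5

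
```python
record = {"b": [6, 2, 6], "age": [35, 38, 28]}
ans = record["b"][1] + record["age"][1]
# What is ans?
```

Trace:
`record = {"b": [6, 2, 6], "age": [35, 38, 28]}` → record = {'b': [6, 2, 6], 'age': [35, 38, 28]}
`ans = record["b"][1] + record["age"][1]` → ans = 40
So ans = 40

Answer: 40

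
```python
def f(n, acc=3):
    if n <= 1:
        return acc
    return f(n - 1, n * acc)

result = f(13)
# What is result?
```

Accumulator trace (n, acc): (13, 3) -> (12, 39) -> (11, 468) -> (10, 5148) -> (9, 51480) -> (8, 463320) -> (7, 3706560) -> (6, 25945920) -> (5, 155675520) -> (4, 778377600) -> (3, 3113510400) -> (2, 9340531200) -> (1, 18681062400) -> return 18681062400

Answer: 18681062400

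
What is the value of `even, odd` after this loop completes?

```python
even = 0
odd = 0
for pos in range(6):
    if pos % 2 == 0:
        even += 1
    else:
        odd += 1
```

Count evens and odds in range(6)
`even, odd` takes the values: (0, 0) → (1, 0) → (1, 1) → (2, 1) → (2, 2) → (3, 2) → (3, 3)

Answer: 3, 3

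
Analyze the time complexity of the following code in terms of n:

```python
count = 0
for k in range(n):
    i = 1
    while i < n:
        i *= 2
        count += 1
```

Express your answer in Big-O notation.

Each loop level contributes: n × log n. Multiplying the contributions gives O(n log n).

Answer: O(n log n)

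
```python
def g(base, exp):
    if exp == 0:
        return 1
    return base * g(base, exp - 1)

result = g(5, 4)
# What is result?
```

g(5, 4) = 5 * 5 * 5 * 5 = 625

Answer: 625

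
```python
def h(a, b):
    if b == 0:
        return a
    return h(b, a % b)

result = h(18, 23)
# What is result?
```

h(18, 23) -> h(23, 18) -> h(18, 5) -> h(5, 3) -> h(3, 2) -> h(2, 1) -> h(1, 0) -> 1

Answer: 1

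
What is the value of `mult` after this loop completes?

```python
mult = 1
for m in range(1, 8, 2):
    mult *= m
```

Product of 1, 3, 5, ... up to 7
`mult` takes the values: 1 → 3 → 15 → 105

Answer: 105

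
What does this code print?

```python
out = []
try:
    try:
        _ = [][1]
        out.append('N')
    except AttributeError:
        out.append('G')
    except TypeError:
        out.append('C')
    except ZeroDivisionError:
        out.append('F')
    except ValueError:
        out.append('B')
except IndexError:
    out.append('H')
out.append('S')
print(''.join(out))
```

Execution trace: 'H' (outer except IndexError) → 'S' (after the try/except). Output: HS

Answer: HS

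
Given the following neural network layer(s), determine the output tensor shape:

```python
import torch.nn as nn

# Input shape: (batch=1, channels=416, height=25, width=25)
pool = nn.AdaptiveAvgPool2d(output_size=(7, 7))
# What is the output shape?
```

Input: (1, 416, 25, 25) -> Output: (1, 416, 7, 7)

Answer: (1, 416, 7, 7)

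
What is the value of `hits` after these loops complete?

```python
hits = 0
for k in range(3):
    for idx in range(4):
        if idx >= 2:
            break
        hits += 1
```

Inner breaks at 2, outer runs 3 times
`hits` takes the values: 0 → 1 → 2 → 3 → 4 → 5 → 6

Answer: 6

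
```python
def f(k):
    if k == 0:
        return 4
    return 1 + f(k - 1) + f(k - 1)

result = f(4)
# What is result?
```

f(k) = 1 + 2·f(k-1), f(0)=4. Closed form: (4+1)·2^4 - 1 = 79.

Answer: 79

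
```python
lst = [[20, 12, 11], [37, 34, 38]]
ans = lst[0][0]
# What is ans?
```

Trace:
`lst = [[20, 12, 11], [37, 34, 38]]` → lst = [[20, 12, 11], [37, 34, 38]]
`ans = lst[0][0]` → ans = 20
So ans = 20

Answer: 20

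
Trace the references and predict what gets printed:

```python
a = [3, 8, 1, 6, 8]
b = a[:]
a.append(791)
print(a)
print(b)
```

Key concept: slice [:] creates copy.
Step by step:
`a = [3, 8, 1, 6, 8]` → a = [3, 8, 1, 6, 8]
`b = a[:]` → b = [3, 8, 1, 6, 8]
`a.append(791)` → a = [3, 8, 1, 6, 8, 791]
`print(a)` → prints [3, 8, 1, 6, 8, 791]
`print(b)` → prints [3, 8, 1, 6, 8]

Answer:
[3, 8, 1, 6, 8, 791]
[3, 8, 1, 6, 8]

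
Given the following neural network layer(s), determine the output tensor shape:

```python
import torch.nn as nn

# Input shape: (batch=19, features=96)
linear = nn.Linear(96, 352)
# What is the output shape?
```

Input: (19, 96) -> Output: (19, 352)

Answer: (19, 352)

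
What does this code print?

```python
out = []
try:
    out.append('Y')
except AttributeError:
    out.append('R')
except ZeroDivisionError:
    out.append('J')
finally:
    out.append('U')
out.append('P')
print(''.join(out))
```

Execution trace: 'Y' (try body, no exception) → 'U' (finally) → 'P' (after the try/except). Output: YUP

Answer: YUP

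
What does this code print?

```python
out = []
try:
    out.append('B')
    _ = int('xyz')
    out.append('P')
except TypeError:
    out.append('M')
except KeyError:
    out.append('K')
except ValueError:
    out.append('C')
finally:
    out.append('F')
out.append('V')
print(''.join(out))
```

Execution trace: 'B' (try body) → 'C' (except ValueError) → 'F' (finally) → 'V' (after the try/except). Output: BCFV

Answer: BCFV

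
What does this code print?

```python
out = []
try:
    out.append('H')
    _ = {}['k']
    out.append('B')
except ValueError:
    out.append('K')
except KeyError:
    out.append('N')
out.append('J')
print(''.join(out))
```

Execution trace: 'H' (try body) → 'N' (except KeyError) → 'J' (after the try/except). Output: HNJ

Answer: HNJ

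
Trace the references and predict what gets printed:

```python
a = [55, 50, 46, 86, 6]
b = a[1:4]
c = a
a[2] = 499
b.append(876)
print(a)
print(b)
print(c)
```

Key concept: slice vs alias.
Step by step:
`a = [55, 50, 46, 86, 6]` → a = [55, 50, 46, 86, 6]
`b = a[1:4]` → b = [50, 46, 86]
`c = a` → c = [55, 50, 46, 86, 6] (same object as a)
`a[2] = 499` → a = [55, 50, 499, 86, 6] (same object as c); c = [55, 50, 499, 86, 6] (same object as a)
`b.append(876)` → b = [50, 46, 86, 876]
`print(a)` → prints [55, 50, 499, 86, 6]
`print(b)` → prints [50, 46, 86, 876]
`print(c)` → prints [55, 50, 499, 86, 6]

Answer:
[55, 50, 499, 86, 6]
[50, 46, 86, 876]
[55, 50, 499, 86, 6]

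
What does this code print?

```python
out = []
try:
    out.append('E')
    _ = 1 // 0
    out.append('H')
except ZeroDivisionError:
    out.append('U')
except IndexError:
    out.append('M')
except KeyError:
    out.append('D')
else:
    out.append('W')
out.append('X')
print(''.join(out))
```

Execution trace: 'E' (try body) → 'U' (except ZeroDivisionError) → 'X' (after the try/except). Output: EUX

Answer: EUX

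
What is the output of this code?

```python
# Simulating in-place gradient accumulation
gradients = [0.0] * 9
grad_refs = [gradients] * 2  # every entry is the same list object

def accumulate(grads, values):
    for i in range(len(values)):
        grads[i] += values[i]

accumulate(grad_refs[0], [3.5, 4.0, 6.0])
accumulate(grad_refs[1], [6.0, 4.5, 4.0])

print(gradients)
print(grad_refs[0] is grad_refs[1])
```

Key concept: gradient accumulation aliasing.
Step by step:
`gradients = [0.0] * 9` → gradients = [0.0, 0.0, 0.0, 0.0, 0.0, 0.0, 0.0, 0.0, 0.0]
`grad_refs = [gradients] * 2` → grad_refs = [[0.0, 0.0, 0.0, 0.0, 0.0, 0.0, 0.0, 0.0, 0.0], [0.0, 0.0, 0.0, 0.0, 0.0, 0.0, 0.0, 0.0, 0.0]]
`accumulate(grad_refs[0], [3.5, 4.0, 6.0])` → gradients = [3.5, 4.0, 6.0, 0.0, 0.0, 0.0, 0.0, 0.0, 0.0]; grad_refs = [[3.5, 4.0, 6.0, 0.0, 0.0, 0.0, 0.0, 0.0, 0.0], [3.5, 4.0, 6.0, 0.0, 0.0, 0.0, 0.0, 0.0, 0.0]]
`accumulate(grad_refs[1], [6.0, 4.5, 4.0])` → gradients = [9.5, 8.5, 10.0, 0.0, 0.0, 0.0, 0.0, 0.0, 0.0]; grad_refs = [[9.5, 8.5, 10.0, 0.0, 0.0, 0.0, 0.0, 0.0, 0.0], [9.5, 8.5, 10.0, 0.0, 0.0, 0.0, 0.0, 0.0, 0.0]]
`print(gradients)` → prints [9.5, 8.5, 10.0, 0.0, 0.0, 0.0, 0.0, 0.0, 0.0]
`print(grad_refs[0] is grad_refs[1])` → prints True

Answer:
[9.5, 8.5, 10.0, 0.0, 0.0, 0.0, 0.0, 0.0, 0.0]
True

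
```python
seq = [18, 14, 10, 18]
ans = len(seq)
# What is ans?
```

Trace:
`seq = [18, 14, 10, 18]` → seq = [18, 14, 10, 18]
`ans = len(seq)` → ans = 4
So ans = 4

Answer: 4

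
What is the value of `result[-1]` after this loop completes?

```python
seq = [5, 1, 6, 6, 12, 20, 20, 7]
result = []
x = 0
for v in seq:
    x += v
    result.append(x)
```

Cumulative sum ends at 77
`result` takes the values: [] → [5] → [5, 6] → [5, 6, 12] → [5, 6, 12, 18] → [5, 6, 12, 18, 30] → [5, 6, 12, 18, 30, 50] → [5, 6, 12, 18, 30, 50, 70] → [5, 6, 12, 18, 30, 50, 70, 77]
So `result[-1]` = 77

Answer: 77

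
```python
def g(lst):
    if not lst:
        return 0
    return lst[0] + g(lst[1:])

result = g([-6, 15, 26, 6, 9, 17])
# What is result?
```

(-6) + 15 + 26 + 6 + 9 + 17 + 0 = 67

Answer: 67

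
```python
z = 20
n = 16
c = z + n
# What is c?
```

Trace:
`z = 20` → z = 20
`n = 16` → n = 16
`c = z + n` → c = 36
So c = 36

Answer: 36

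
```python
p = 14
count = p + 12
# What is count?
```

Trace:
`p = 14` → p = 14
`count = p + 12` → count = 26
So count = 26

Answer: 26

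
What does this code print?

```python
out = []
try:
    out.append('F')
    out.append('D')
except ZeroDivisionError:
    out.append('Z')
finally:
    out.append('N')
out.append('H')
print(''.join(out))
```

Execution trace: 'F' (try body) → 'D' (try body, no exception) → 'N' (finally) → 'H' (after the try/except). Output: FDNH

Answer: FDNH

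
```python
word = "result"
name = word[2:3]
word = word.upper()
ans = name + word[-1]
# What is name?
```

Trace:
`word = "result"` → word = 'result'
`name = word[2:3]` → name = 's'
`word = word.upper()` → word = 'RESULT'
`ans = name + word[-1]` → ans = 'sT'
So name = 's'

Answer: 's'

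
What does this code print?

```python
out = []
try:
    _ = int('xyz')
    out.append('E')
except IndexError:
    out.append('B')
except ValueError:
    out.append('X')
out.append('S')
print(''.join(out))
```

Execution trace: 'X' (except ValueError) → 'S' (after the try/except). Output: XS

Answer: XS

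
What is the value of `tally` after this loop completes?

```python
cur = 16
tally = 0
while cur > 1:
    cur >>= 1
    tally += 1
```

Count right shifts until 1
`tally` takes the values: 0 → 1 → 2 → 3 → 4

Answer: 4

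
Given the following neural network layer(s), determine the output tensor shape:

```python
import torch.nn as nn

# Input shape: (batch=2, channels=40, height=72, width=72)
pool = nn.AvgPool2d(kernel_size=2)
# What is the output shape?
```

Input: (2, 40, 72, 72) -> Output: (2, 40, 36, 36)

Answer: (2, 40, 36, 36)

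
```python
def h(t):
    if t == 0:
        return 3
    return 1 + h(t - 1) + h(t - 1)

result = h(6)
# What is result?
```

h(t) = 1 + 2·h(t-1), h(0)=3. Closed form: (3+1)·2^6 - 1 = 255.

Answer: 255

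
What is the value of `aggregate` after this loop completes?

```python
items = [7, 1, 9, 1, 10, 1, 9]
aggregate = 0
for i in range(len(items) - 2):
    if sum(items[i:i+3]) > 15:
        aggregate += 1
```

Count windows with sum > 15
`aggregate` takes the values: 0 → 1 → 2 → 3

Answer: 3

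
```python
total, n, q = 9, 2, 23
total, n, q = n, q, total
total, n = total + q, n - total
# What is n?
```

Trace:
`total, n, q = 9, 2, 23` → total = 9; n = 2; q = 23
`total, n, q = n, q, total` → total = 2; n = 23; q = 9
`total, n = total + q, n - total` → total = 11; n = 21
So n = 21

Answer: 21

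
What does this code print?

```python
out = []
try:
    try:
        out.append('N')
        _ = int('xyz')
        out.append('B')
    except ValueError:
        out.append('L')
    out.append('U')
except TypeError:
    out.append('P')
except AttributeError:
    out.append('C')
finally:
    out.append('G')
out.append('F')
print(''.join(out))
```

Execution trace: 'N' (inner try body) → 'L' (inner except ValueError) → 'U' (try body, no exception) → 'G' (finally) → 'F' (after the try/except). Output: NLUGF

Answer: NLUGF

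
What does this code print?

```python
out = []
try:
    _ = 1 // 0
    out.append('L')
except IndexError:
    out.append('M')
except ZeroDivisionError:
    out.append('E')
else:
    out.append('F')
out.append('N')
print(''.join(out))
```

Execution trace: 'E' (except ZeroDivisionError) → 'N' (after the try/except). Output: EN

Answer: EN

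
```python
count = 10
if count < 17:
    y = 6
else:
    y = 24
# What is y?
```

Trace:
`count = 10` → count = 10
`if count < 17: ...` → count < 17 is True → y = 6
So y = 6

Answer: 6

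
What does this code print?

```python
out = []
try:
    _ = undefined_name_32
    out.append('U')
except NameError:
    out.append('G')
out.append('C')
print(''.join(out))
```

Execution trace: 'G' (except NameError) → 'C' (after the try/except). Output: GC

Answer: GC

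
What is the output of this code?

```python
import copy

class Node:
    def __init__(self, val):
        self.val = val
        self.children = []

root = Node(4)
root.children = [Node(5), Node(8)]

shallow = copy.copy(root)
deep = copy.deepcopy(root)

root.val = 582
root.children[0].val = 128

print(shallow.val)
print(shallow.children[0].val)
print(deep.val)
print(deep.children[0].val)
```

Key concept: deep copy with custom objects.
Step by step:
`root = Node(4)` → root = Node(val=4, children=[])
`root.children = [Node(5), Node(8)]` → root = Node(val=4, children=[Node(val=5, children=[]), Node(val=8, children=[])])
`shallow = copy.copy(root)` → shallow = Node(val=4, children=[Node(val=5, children=[]), Node(val=8, children=[])])
`deep = copy.deepcopy(root)` → deep = Node(val=4, children=[Node(val=5, children=[]), Node(val=8, children=[])])
`root.val = 582` → root = Node(val=582, children=[Node(val=5, children=[]), Node(val=8, children=[])])
`root.children[0].val = 128` → root = Node(val=582, children=[Node(val=128, children=[]), Node(val=8, children=[])]); shallow = Node(val=4, children=[Node(val=128, children=[]), Node(val=8, children=[])])
`print(shallow.val)` → prints 4
`print(shallow.children[0].val)` → prints 128
`print(deep.val)` → prints 4
`print(deep.children[0].val)` → prints 5

Answer:
4
128
4
5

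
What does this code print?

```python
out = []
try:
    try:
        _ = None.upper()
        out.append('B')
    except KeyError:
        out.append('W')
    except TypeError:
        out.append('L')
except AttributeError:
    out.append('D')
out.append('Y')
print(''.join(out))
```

Execution trace: 'D' (outer except AttributeError) → 'Y' (after the try/except). Output: DY

Answer: DY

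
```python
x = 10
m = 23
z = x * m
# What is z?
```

Trace:
`x = 10` → x = 10
`m = 23` → m = 23
`z = x * m` → z = 230
So z = 230

Answer: 230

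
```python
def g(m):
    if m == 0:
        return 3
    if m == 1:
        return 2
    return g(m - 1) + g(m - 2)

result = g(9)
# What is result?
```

Build up from base cases: g(0)=3, g(1)=2, g(2)=5, g(3)=7, g(4)=12, g(5)=19, g(6)=31, ..., g(9)=131

Answer: 131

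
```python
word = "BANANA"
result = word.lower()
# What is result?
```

Trace:
`word = "BANANA"` → word = 'BANANA'
`result = word.lower()` → result = 'banana'
So result = 'banana'

Answer: 'banana'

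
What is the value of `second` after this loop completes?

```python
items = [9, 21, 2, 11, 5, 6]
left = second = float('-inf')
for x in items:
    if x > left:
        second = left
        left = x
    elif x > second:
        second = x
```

Second largest (with repeats) in [9, 21, 2, 11, 5, 6]
`second` takes the values: -inf → 9 → 11

Answer: 11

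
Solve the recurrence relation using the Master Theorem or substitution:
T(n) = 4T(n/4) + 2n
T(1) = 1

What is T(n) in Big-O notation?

By Master Theorem: a=4, b=4, f(n)=2n. Since log_4(4) = 1 and f(n) = Θ(n^1), Case 2 applies. T(n) = O(n log n).

Answer: O(n log n)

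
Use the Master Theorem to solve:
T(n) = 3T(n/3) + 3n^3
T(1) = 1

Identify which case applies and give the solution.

a=3, b=3, f(n)=3n^3. log_3(3) = 1. Since c=3 > 1 and the regularity condition holds (3(n/3)^3 = (3/3^3)n^3 with 3/3^3 < 1), Case 3 applies: T(n) = Θ(f(n)) = O(n^3).

Answer: O(n^3) - Case 3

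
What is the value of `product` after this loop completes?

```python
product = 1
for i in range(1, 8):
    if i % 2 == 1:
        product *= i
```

Product of odd numbers 1 to 7
`product` takes the values: 1 → 3 → 15 → 105

Answer: 105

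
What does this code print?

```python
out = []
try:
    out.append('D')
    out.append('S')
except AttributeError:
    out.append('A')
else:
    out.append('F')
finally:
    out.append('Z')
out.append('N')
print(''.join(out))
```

Execution trace: 'D' (try body) → 'S' (try body, no exception) → 'F' (else) → 'Z' (finally) → 'N' (after the try/except). Output: DSFZN

Answer: DSFZN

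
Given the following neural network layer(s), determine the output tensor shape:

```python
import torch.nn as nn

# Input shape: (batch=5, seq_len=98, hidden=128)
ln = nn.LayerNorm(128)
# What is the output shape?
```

Input: (5, 98, 128) -> Output: (5, 98, 128)

Answer: (5, 98, 128)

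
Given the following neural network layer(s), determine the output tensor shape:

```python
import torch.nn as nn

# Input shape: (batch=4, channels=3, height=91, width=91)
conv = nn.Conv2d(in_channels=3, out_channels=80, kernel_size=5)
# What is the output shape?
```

Input: (4, 3, 91, 91) -> Output: (4, 80, 87, 87)

Answer: (4, 80, 87, 87)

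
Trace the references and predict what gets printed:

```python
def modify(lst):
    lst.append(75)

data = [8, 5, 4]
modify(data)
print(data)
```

Key concept: function modifies passed list.
Step by step:
`data = [8, 5, 4]` → data = [8, 5, 4]
`modify(data)` → data = [8, 5, 4, 75]
`print(data)` → prints [8, 5, 4, 75]

Answer: [8, 5, 4, 75]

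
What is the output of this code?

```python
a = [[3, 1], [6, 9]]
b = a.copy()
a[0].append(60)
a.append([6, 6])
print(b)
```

Key concept: shallow copy with nested lists.
Step by step:
`a = [[3, 1], [6, 9]]` → a = [[3, 1], [6, 9]]
`b = a.copy()` → b = [[3, 1], [6, 9]]
`a[0].append(60)` → a = [[3, 1, 60], [6, 9]]; b = [[3, 1, 60], [6, 9]]
`a.append([6, 6])` → a = [[3, 1, 60], [6, 9], [6, 6]]
`print(b)` → prints [[3, 1, 60], [6, 9]]

Answer: [[3, 1, 60], [6, 9]]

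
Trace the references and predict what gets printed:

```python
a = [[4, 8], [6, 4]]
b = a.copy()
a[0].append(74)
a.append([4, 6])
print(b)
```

Key concept: shallow copy with nested lists.
Step by step:
`a = [[4, 8], [6, 4]]` → a = [[4, 8], [6, 4]]
`b = a.copy()` → b = [[4, 8], [6, 4]]
`a[0].append(74)` → a = [[4, 8, 74], [6, 4]]; b = [[4, 8, 74], [6, 4]]
`a.append([4, 6])` → a = [[4, 8, 74], [6, 4], [4, 6]]
`print(b)` → prints [[4, 8, 74], [6, 4]]

Answer: [[4, 8, 74], [6, 4]]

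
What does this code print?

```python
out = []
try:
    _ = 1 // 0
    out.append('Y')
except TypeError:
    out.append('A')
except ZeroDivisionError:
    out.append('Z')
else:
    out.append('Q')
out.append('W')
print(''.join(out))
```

Execution trace: 'Z' (except ZeroDivisionError) → 'W' (after the try/except). Output: ZW

Answer: ZW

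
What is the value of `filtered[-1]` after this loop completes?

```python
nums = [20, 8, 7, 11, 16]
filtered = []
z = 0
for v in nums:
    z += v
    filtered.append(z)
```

Cumulative sum ends at 62
`filtered` takes the values: [] → [20] → [20, 28] → [20, 28, 35] → [20, 28, 35, 46] → [20, 28, 35, 46, 62]
So `filtered[-1]` = 62

Answer: 62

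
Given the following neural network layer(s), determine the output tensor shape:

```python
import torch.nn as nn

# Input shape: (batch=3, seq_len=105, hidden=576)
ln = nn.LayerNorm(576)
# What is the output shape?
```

Input: (3, 105, 576) -> Output: (3, 105, 576)

Answer: (3, 105, 576)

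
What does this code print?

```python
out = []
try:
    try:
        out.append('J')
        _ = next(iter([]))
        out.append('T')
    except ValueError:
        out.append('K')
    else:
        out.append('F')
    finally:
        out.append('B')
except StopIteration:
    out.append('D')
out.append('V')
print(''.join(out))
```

Execution trace: 'J' (try body) → 'B' (finally) → 'D' (outer except StopIteration) → 'V' (after the try/except). Output: JBDV

Answer: JBDV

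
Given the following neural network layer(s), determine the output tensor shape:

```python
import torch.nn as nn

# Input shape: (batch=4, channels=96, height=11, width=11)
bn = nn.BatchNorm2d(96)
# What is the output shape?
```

Input: (4, 96, 11, 11) -> Output: (4, 96, 11, 11)

Answer: (4, 96, 11, 11)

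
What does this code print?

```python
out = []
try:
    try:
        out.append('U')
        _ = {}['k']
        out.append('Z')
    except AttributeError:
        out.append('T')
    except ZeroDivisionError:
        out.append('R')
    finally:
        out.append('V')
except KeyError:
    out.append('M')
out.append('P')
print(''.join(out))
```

Execution trace: 'U' (try body) → 'V' (finally) → 'M' (outer except KeyError) → 'P' (after the try/except). Output: UVMP

Answer: UVMP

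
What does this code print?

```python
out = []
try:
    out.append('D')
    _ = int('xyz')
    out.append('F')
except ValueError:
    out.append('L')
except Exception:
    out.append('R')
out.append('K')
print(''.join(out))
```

Execution trace: 'D' (try body) → 'L' (except ValueError) → 'K' (after the try/except). Output: DLK

Answer: DLK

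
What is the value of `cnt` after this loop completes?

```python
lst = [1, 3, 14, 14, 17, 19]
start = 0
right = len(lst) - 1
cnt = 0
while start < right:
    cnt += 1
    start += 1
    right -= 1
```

Iterations until pointers meet (list length 6)
`cnt` takes the values: 0 → 1 → 2 → 3

Answer: 3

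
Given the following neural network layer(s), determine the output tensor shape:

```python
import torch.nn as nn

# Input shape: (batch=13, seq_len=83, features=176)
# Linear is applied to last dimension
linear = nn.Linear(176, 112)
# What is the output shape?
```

Input: (13, 83, 176) -> Output: (13, 83, 112)

Answer: (13, 83, 112)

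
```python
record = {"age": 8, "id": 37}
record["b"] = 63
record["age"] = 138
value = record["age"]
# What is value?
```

Trace:
`record = {"age": 8, "id": 37}` → record = {'age': 8, 'id': 37}
`record["b"] = 63` → record = {'age': 8, 'id': 37, 'b': 63}
`record["age"] = 138` → record = {'age': 138, 'id': 37, 'b': 63}
`value = record["age"]` → value = 138
So value = 138

Answer: 138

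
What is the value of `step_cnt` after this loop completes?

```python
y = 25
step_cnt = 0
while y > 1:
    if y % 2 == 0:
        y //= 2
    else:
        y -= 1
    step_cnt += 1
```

Steps to reduce 25 to 1
`step_cnt` takes the values: 0 → 1 → 2 → 3 → 4 → 5 → 6

Answer: 6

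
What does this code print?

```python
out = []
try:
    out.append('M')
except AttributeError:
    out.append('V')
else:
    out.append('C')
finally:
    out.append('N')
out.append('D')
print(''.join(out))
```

Execution trace: 'M' (try body, no exception) → 'C' (else) → 'N' (finally) → 'D' (after the try/except). Output: MCND

Answer: MCND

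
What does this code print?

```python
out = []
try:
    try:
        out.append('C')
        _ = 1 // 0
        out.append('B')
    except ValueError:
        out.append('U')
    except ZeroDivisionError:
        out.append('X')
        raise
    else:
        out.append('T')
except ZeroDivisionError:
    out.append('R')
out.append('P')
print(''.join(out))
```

Execution trace: 'C' (inner try body) → 'X' (inner except ZeroDivisionError) → 'R' (outer except ZeroDivisionError) → 'P' (after the try/except). Output: CXRP

Answer: CXRP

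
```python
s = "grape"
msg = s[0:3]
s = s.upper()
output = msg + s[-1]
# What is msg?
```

Trace:
`s = "grape"` → s = 'grape'
`msg = s[0:3]` → msg = 'gra'
`s = s.upper()` → s = 'GRAPE'
`output = msg + s[-1]` → output = 'graE'
So msg = 'gra'

Answer: 'gra'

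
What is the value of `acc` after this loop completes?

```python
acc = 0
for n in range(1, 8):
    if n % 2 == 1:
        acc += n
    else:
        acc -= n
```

Add odd, subtract even
`acc` takes the values: 0 → 1 → -1 → 2 → -2 → 3 → -3 → 4

Answer: 4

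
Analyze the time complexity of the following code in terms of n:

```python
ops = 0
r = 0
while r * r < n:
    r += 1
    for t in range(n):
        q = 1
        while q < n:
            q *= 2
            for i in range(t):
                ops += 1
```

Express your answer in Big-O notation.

Each loop level contributes: √n × n × log n × n. Multiplying the contributions gives O(n^2√n log n).

Answer: O(n^2√n log n)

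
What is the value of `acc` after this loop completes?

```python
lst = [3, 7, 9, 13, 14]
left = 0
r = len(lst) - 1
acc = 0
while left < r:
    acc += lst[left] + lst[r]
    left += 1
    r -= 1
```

Sum of pairs from ends
`acc` takes the values: 0 → 17 → 37

Answer: 37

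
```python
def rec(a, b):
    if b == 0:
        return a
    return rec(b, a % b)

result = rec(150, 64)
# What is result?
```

rec(150, 64) -> rec(64, 22) -> rec(22, 20) -> rec(20, 2) -> rec(2, 0) -> 2

Answer: 2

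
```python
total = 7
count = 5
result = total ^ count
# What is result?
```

Trace:
`total = 7` → total = 7
`count = 5` → count = 5
`result = total ^ count` → result = 2
So result = 2

Answer: 2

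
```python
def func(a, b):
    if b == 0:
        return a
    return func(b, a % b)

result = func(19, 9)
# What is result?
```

func(19, 9) -> func(9, 1) -> func(1, 0) -> 1

Answer: 1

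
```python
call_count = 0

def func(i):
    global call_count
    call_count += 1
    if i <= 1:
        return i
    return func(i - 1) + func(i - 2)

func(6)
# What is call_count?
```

Calls(i) = 1 + Calls(i-1) + Calls(i-2); Calls(0)=Calls(1)=1. For i=6 this gives 25.

Answer: 25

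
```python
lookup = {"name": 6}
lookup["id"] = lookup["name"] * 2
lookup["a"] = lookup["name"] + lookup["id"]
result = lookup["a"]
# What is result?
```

Trace:
`lookup = {"name": 6}` → lookup = {'name': 6}
`lookup["id"] = lookup["name"] * 2` → lookup = {'name': 6, 'id': 12}
`lookup["a"] = lookup["name"] + lookup["id"]` → lookup = {'name': 6, 'id': 12, 'a': 18}
`result = lookup["a"]` → result = 18
So result = 18

Answer: 18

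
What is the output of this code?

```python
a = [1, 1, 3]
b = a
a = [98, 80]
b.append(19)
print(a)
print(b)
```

Key concept: rebinding vs mutation: a is rebound to a new list, b still points at the original.
Step by step:
`a = [1, 1, 3]` → a = [1, 1, 3]
`b = a` → b = [1, 1, 3] (same object as a)
`a = [98, 80]` → a = [98, 80]
`b.append(19)` → b = [1, 1, 3, 19]
`print(a)` → prints [98, 80]
`print(b)` → prints [1, 1, 3, 19]

Answer:
[98, 80]
[1, 1, 3, 19]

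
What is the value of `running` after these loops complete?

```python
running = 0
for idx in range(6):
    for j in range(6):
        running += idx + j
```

Sum of all idx+j for idx,j in 6x6
`running` takes the values: 0 → 1 → 3 → 6 → 10 → 15 → 16 → 18 → 21 → 25 → 30 → 36 → 38 → 41 → 45 → 50 → 56 → 63 → 66 → 70 → 75 → 81 → 88 → 96 → 100 → 105 → 111 → 118 → 126 → 135 → 140 → 146 → 153 → 161 → 170 → 180

Answer: 180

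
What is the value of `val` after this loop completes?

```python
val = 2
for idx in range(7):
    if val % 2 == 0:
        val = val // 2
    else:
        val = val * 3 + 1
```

Collatz-style transformation from 2
`val` takes the values: 2 → 1 → 4 → 2 → 1 → 4 → 2 → 1

Answer: 1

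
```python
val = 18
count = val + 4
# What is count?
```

Trace:
`val = 18` → val = 18
`count = val + 4` → count = 22
So count = 22

Answer: 22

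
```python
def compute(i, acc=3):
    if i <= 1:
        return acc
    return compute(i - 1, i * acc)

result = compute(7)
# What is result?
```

Accumulator trace (n, acc): (7, 3) -> (6, 21) -> (5, 126) -> (4, 630) -> (3, 2520) -> (2, 7560) -> (1, 15120) -> return 15120

Answer: 15120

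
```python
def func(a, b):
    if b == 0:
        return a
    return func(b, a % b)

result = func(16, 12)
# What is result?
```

func(16, 12) -> func(12, 4) -> func(4, 0) -> 4

Answer: 4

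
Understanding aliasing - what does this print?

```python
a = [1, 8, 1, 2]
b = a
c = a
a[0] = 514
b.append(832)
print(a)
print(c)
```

Key concept: multiple aliases.
Step by step:
`a = [1, 8, 1, 2]` → a = [1, 8, 1, 2]
`b = a` → b = [1, 8, 1, 2] (same object as a)
`c = a` → c = [1, 8, 1, 2] (same object as a, b)
`a[0] = 514` → a = [514, 8, 1, 2] (same object as b, c); b = [514, 8, 1, 2] (same object as a, c); c = [514, 8, 1, 2] (same object as a, b)
`b.append(832)` → a = [514, 8, 1, 2, 832] (same object as b, c); b = [514, 8, 1, 2, 832] (same object as a, c); c = [514, 8, 1, 2, 832] (same object as a, b)
`print(a)` → prints [514, 8, 1, 2, 832]
`print(c)` → prints [514, 8, 1, 2, 832]

Answer:
[514, 8, 1, 2, 832]
[514, 8, 1, 2, 832]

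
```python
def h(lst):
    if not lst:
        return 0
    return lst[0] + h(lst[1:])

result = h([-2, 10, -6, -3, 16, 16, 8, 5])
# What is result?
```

(-2) + 10 + (-6) + (-3) + 16 + 16 + 8 + 5 + 0 = 44

Answer: 44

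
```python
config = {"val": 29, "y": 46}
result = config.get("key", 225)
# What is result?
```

Trace:
`config = {"val": 29, "y": 46}` → config = {'val': 29, 'y': 46}
`result = config.get("key", 225)` → result = 225
So result = 225

Answer: 225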